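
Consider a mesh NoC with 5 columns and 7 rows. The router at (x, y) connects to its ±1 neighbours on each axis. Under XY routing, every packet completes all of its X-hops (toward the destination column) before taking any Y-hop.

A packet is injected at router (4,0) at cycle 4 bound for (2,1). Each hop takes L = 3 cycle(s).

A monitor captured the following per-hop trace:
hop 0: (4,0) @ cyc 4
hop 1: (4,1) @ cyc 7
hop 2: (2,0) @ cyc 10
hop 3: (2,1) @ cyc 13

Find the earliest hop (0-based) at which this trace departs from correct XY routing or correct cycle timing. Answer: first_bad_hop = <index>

first_bad_hop = 1

[1] (+0,+1) / 3c ⇒ BAD: Y-move but x=4≠2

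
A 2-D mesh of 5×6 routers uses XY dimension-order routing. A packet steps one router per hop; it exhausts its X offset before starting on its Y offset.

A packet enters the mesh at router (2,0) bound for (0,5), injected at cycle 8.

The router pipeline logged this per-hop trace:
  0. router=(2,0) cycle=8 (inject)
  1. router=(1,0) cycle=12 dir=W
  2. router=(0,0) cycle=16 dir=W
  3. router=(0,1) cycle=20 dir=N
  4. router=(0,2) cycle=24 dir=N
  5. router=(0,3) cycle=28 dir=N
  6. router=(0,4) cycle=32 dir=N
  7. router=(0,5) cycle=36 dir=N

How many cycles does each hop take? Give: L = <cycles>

Δcyc across hop 0→1: 12 − 8 = 4.
That increment is L by definition: L = 4.

L = 4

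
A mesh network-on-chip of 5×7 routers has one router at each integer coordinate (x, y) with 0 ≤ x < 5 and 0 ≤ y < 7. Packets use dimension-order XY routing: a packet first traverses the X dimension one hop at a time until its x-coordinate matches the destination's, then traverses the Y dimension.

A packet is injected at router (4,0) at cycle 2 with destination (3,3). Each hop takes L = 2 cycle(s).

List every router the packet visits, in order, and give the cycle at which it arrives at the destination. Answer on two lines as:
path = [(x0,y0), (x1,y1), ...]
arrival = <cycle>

src (4,0)  cyc=2
W→(3,0)  cyc=4
N→(3,1)  cyc=6
N→(3,2)  cyc=8
N→(3,3)  cyc=10

path = [(4,0), (3,0), (3,1), (3,2), (3,3)]
arrival = 10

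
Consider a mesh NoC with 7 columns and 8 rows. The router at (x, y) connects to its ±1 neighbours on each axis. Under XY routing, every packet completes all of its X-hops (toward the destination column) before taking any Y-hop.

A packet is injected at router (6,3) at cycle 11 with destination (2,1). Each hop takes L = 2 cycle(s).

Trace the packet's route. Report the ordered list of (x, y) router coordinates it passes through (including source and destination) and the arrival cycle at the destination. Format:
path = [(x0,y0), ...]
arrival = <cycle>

path = [(6,3), (5,3), (4,3), (3,3), (2,3), (2,2), (2,1)]
arrival = 23

src (6,3)  cyc=11
W→(5,3)  cyc=13
W→(4,3)  cyc=15
W→(3,3)  cyc=17
W→(2,3)  cyc=19
S→(2,2)  cyc=21
S→(2,1)  cyc=23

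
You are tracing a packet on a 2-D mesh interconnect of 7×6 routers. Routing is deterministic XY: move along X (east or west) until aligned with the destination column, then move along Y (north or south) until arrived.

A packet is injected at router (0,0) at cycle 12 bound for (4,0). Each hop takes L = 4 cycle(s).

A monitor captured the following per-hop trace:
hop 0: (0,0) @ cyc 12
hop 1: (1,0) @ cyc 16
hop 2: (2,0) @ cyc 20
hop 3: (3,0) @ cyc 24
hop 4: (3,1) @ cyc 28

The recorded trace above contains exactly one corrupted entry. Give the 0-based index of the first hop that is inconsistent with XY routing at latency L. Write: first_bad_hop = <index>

first_bad_hop = 4

  1: Δx=+1 Δy=+0 Δt=4 [ok]
  2: Δx=+1 Δy=+0 Δt=4 [ok]
  3: Δx=+1 Δy=+0 Δt=4 [ok]
  4: Δx=+0 Δy=+1 Δt=4 [BAD: Y-move but x=3≠4]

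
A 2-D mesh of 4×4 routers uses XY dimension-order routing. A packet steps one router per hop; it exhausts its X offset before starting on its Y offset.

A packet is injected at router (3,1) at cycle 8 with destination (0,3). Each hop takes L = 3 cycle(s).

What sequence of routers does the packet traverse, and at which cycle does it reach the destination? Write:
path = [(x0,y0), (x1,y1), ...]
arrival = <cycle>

path = [(3,1), (2,1), (1,1), (0,1), (0,2), (0,3)]
arrival = 23

src (3,1)  cyc=8
W→(2,1)  cyc=11
W→(1,1)  cyc=14
W→(0,1)  cyc=17
N→(0,2)  cyc=20
N→(0,3)  cyc=23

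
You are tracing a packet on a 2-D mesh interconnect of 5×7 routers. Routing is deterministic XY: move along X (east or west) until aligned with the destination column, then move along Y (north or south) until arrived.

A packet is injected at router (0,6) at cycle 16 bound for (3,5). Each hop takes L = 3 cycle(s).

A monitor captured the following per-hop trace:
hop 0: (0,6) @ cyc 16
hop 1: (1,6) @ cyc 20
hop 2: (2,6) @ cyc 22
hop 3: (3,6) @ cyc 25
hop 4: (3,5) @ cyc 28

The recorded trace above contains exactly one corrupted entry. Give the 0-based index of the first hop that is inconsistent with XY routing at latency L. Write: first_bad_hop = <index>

[1] (+1,+0) / 4c ⇒ BAD: Δcyc=4≠L

first_bad_hop = 1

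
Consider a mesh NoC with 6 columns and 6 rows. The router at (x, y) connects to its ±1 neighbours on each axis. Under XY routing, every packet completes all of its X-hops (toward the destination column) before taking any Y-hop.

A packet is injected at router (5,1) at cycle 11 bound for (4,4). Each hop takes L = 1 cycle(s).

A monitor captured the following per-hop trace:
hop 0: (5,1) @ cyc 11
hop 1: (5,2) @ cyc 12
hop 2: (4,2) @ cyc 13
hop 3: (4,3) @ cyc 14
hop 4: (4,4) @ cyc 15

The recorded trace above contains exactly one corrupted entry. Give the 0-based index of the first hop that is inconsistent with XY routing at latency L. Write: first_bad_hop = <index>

first_bad_hop = 1

check 1→ d=(0,1) cyc+1: BAD: Y-move but x=5≠4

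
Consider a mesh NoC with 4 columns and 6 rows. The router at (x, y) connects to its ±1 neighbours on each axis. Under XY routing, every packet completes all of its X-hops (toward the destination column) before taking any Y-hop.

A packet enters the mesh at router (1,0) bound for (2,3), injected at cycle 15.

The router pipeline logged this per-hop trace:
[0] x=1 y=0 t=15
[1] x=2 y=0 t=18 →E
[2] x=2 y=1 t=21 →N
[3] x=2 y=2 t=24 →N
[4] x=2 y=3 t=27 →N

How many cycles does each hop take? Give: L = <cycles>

L = 3

From hop 0 (15) to hop 1 (18): +3 cycles.
That increment is L by definition: L = 3.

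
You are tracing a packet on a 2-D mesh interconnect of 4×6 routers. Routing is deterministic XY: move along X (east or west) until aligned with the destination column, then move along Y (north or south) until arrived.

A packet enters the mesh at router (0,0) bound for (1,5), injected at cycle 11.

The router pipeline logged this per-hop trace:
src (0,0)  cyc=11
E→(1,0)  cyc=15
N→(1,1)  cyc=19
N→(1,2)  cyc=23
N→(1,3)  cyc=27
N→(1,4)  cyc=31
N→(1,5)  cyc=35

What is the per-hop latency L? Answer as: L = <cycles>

L = 4

Between hops 0 and 1 the cycle counter advances 15 − 11 = 4.
Per-hop latency L = Δcyc = 4.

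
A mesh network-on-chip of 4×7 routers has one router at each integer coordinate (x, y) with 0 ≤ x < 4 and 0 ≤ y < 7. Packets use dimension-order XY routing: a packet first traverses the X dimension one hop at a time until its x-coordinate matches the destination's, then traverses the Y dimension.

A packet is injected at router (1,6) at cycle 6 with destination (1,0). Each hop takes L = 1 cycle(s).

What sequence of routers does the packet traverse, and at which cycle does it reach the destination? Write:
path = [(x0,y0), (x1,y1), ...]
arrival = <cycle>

t=6: at (1,6)
t=7: at (1,5) after S
t=8: at (1,4) after S
t=9: at (1,3) after S
t=10: at (1,2) after S
t=11: at (1,1) after S
t=12: at (1,0) after S

path = [(1,6), (1,5), (1,4), (1,3), (1,2), (1,1), (1,0)]
arrival = 12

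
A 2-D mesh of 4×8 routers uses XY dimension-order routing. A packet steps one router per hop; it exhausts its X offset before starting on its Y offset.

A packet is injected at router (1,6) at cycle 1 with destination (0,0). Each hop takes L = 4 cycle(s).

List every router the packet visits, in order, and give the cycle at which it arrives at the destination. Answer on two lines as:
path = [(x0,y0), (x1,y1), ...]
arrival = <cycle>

  0. router=(1,6) cycle=1 (inject)
  1. router=(0,6) cycle=5 dir=W
  2. router=(0,5) cycle=9 dir=S
  3. router=(0,4) cycle=13 dir=S
  4. router=(0,3) cycle=17 dir=S
  5. router=(0,2) cycle=21 dir=S
  6. router=(0,1) cycle=25 dir=S
  7. router=(0,0) cycle=29 dir=S

path = [(1,6), (0,6), (0,5), (0,4), (0,3), (0,2), (0,1), (0,0)]
arrival = 29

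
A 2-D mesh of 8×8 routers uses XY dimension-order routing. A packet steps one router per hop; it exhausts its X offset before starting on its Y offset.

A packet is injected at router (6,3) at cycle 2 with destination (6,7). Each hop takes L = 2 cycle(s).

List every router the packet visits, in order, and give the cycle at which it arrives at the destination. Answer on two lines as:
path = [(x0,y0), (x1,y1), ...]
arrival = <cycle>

path = [(6,3), (6,4), (6,5), (6,6), (6,7)]
arrival = 10

t=2: at (6,3)
t=4: at (6,4) after N
t=6: at (6,5) after N
t=8: at (6,6) after N
t=10: at (6,7) after N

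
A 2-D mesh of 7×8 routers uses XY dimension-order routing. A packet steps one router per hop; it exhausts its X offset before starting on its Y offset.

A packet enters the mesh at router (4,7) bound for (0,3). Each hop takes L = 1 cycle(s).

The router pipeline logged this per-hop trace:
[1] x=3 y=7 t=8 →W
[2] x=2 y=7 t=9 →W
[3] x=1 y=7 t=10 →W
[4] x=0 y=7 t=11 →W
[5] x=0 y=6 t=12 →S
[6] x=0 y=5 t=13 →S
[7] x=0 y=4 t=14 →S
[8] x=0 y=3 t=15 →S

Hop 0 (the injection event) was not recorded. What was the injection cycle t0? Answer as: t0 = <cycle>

The first recorded entry is hop 1 at cycle 8.
t0 = cyc[1] − L = 8 − 1 = 7.

t0 = 7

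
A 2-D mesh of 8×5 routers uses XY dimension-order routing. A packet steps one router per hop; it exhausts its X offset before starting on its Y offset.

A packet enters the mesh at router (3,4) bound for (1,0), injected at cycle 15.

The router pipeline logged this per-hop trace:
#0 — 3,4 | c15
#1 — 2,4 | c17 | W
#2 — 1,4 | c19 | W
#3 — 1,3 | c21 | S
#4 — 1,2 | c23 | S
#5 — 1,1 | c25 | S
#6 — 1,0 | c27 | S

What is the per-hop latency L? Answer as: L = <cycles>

L = 2

From hop 0 (15) to hop 1 (17): +2 cycles.
Per-hop latency L = Δcyc = 2.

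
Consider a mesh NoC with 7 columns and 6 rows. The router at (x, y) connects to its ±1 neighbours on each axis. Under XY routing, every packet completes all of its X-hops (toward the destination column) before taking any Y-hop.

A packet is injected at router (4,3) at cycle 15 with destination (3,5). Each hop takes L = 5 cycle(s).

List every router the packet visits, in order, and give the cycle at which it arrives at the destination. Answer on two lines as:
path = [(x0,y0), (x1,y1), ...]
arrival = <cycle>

t=15: at (4,3)
t=20: at (3,3) after W
t=25: at (3,4) after N
t=30: at (3,5) after N

path = [(4,3), (3,3), (3,4), (3,5)]
arrival = 30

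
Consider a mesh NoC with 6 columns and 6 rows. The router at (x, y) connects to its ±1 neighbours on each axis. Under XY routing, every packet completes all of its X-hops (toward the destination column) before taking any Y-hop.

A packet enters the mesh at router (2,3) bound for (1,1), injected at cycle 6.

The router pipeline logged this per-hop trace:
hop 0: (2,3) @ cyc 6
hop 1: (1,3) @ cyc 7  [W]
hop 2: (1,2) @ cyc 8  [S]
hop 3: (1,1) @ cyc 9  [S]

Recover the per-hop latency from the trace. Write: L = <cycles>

cyc[1] − cyc[0] = 7 − 6 = 1.
Per-hop latency L = Δcyc = 1.

L = 1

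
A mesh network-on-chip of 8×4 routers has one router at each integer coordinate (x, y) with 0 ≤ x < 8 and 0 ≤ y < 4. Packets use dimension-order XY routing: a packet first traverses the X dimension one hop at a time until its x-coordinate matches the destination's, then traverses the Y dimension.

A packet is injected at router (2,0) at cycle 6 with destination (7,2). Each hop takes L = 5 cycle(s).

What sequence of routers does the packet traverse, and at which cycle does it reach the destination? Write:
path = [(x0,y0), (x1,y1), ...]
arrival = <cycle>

path = [(2,0), (3,0), (4,0), (5,0), (6,0), (7,0), (7,1), (7,2)]
arrival = 41

[0] x=2 y=0 t=6
[1] x=3 y=0 t=11 →E
[2] x=4 y=0 t=16 →E
[3] x=5 y=0 t=21 →E
[4] x=6 y=0 t=26 →E
[5] x=7 y=0 t=31 →E
[6] x=7 y=1 t=36 →N
[7] x=7 y=2 t=41 →N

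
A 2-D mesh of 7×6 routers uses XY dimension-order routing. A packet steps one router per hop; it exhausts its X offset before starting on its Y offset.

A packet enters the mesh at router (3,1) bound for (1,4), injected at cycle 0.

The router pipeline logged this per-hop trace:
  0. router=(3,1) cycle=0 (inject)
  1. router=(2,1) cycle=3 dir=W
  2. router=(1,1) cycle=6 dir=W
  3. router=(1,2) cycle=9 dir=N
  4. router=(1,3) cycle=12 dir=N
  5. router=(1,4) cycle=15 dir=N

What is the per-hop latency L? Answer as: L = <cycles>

L = 3

cyc[1] − cyc[0] = 3 − 0 = 3.
That increment is L by definition: L = 3.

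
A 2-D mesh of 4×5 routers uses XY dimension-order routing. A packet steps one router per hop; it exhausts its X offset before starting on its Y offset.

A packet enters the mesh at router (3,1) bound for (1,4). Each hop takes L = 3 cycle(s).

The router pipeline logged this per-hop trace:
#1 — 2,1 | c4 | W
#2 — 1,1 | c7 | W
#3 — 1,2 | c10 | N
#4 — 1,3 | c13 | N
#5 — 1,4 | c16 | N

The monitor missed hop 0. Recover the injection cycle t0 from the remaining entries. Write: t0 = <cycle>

cyc[1] = 4 and cyc[k] = t0 + k·L for every k.
So t0 = 4 − 1·3 = 1.

t0 = 1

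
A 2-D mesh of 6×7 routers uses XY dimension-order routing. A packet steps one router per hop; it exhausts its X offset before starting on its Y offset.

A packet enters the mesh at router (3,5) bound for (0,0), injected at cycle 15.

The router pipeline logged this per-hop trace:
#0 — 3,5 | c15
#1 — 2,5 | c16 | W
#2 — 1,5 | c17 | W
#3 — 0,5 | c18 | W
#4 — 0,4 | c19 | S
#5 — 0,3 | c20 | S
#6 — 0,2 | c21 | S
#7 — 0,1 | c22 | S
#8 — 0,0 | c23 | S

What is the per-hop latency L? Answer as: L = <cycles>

cyc[1] − cyc[0] = 16 − 15 = 1.
Per-hop latency L = Δcyc = 1.

L = 1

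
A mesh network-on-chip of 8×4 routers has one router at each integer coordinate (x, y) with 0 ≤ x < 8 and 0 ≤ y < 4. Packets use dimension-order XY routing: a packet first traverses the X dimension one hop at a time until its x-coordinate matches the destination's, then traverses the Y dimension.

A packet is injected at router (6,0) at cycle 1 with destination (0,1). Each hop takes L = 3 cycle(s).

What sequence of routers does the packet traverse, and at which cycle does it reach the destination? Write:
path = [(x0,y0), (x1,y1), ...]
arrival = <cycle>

#0 — 6,0 | c1
#1 — 5,0 | c4 | W
#2 — 4,0 | c7 | W
#3 — 3,0 | c10 | W
#4 — 2,0 | c13 | W
#5 — 1,0 | c16 | W
#6 — 0,0 | c19 | W
#7 — 0,1 | c22 | N

path = [(6,0), (5,0), (4,0), (3,0), (2,0), (1,0), (0,0), (0,1)]
arrival = 22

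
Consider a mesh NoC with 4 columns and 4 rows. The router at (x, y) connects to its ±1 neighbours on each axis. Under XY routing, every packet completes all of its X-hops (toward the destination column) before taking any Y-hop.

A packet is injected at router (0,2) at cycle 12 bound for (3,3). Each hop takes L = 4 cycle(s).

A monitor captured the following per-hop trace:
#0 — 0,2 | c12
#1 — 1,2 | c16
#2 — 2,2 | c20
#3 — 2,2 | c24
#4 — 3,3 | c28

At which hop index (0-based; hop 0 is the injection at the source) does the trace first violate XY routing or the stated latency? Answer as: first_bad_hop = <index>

first_bad_hop = 3

[1] (+1,+0) / 4c ⇒ ok
[2] (+1,+0) / 4c ⇒ ok
[3] (+0,+0) / 4c ⇒ BAD: non-unit step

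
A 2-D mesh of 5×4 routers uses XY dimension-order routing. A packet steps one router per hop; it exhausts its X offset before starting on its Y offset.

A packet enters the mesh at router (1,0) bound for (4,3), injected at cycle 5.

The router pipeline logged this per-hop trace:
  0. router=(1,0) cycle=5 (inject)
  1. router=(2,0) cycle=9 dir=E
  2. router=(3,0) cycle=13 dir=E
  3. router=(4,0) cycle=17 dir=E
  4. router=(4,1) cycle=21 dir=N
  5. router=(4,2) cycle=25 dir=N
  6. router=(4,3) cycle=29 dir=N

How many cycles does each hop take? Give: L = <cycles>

Δcyc across hop 0→1: 9 − 5 = 4.
Per-hop latency L = Δcyc = 4.

L = 4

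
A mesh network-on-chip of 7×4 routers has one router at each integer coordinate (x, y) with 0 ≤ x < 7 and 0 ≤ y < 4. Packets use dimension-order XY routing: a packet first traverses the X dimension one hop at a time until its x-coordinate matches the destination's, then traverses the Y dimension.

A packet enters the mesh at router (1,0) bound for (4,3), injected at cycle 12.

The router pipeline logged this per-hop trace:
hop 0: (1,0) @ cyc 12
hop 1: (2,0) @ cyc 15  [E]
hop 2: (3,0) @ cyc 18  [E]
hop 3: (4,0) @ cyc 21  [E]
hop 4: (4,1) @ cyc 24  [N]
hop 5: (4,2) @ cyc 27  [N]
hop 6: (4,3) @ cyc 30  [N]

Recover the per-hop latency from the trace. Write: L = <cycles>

cyc[1] − cyc[0] = 15 − 12 = 3.
Per-hop latency L = Δcyc = 3.

L = 3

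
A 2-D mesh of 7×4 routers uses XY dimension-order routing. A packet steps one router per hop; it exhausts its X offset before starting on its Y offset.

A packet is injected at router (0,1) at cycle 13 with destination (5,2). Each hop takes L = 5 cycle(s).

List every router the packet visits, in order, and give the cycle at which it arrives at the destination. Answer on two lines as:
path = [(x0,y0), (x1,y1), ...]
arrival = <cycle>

path = [(0,1), (1,1), (2,1), (3,1), (4,1), (5,1), (5,2)]
arrival = 43

t=13: at (0,1)
t=18: at (1,1) after E
t=23: at (2,1) after E
t=28: at (3,1) after E
t=33: at (4,1) after E
t=38: at (5,1) after E
t=43: at (5,2) after N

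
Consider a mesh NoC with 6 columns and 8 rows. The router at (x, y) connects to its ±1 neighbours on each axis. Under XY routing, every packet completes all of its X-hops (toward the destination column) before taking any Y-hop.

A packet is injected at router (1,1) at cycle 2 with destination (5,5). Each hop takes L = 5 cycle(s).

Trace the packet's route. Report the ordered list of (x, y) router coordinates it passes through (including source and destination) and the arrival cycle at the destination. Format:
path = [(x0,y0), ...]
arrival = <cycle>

path = [(1,1), (2,1), (3,1), (4,1), (5,1), (5,2), (5,3), (5,4), (5,5)]
arrival = 42

t=2: at (1,1)
t=7: at (2,1) after E
t=12: at (3,1) after E
t=17: at (4,1) after E
t=22: at (5,1) after E
t=27: at (5,2) after N
t=32: at (5,3) after N
t=37: at (5,4) after N
t=42: at (5,5) after N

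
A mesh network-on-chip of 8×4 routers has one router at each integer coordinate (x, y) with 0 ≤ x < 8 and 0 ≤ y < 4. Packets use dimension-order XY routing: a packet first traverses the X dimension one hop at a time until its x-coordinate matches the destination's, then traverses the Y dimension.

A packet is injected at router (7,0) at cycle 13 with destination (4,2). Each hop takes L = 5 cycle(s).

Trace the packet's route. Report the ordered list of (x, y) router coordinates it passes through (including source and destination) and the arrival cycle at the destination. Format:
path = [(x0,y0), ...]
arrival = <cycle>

path = [(7,0), (6,0), (5,0), (4,0), (4,1), (4,2)]
arrival = 38

hop 0: (7,0) @ cyc 13
hop 1: (6,0) @ cyc 18  [W]
hop 2: (5,0) @ cyc 23  [W]
hop 3: (4,0) @ cyc 28  [W]
hop 4: (4,1) @ cyc 33  [N]
hop 5: (4,2) @ cyc 38  [N]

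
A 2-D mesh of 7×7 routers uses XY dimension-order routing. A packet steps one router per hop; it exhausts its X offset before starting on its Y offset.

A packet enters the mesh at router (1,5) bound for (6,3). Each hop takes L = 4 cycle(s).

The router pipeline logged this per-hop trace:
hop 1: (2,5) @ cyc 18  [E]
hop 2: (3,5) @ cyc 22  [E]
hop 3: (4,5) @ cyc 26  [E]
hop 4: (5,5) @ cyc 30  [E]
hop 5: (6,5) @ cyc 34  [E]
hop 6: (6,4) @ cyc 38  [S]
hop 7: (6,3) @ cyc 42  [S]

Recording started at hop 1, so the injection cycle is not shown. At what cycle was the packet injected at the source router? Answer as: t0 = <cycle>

t0 = 14

At hop 1 the cycle is 18; in general cyc_k = t0 + kL.
t0 = cyc[1] − L = 18 − 4 = 14.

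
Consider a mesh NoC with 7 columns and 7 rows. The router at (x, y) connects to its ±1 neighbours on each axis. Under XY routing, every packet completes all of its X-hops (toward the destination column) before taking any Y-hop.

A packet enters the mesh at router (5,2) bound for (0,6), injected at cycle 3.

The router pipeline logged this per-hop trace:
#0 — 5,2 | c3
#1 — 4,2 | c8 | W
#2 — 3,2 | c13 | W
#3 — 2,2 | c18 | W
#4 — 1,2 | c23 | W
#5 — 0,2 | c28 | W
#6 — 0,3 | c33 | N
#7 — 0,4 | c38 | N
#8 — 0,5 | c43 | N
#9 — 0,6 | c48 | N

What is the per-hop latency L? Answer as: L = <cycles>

L = 5

Δcyc across hop 0→1: 8 − 3 = 5.
Per-hop latency L = Δcyc = 5.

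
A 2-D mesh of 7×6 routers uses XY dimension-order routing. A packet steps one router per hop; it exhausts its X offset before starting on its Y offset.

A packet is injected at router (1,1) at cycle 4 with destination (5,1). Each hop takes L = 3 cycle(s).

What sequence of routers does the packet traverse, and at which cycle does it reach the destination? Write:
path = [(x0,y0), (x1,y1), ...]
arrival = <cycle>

t=4: at (1,1)
t=7: at (2,1) after E
t=10: at (3,1) after E
t=13: at (4,1) after E
t=16: at (5,1) after E

path = [(1,1), (2,1), (3,1), (4,1), (5,1)]
arrival = 16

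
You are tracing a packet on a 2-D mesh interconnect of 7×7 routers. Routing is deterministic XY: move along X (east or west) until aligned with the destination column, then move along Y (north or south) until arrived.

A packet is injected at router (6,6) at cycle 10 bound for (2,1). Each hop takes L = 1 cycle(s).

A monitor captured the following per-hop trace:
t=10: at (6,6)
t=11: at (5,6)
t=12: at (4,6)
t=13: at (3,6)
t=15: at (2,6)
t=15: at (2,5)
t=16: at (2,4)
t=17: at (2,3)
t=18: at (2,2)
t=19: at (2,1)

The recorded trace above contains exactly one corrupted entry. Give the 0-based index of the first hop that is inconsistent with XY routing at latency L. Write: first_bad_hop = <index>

[1] (-1,+0) / 1c ⇒ ok
[2] (-1,+0) / 1c ⇒ ok
[3] (-1,+0) / 1c ⇒ ok
[4] (-1,+0) / 2c ⇒ BAD: Δcyc=2≠L

first_bad_hop = 4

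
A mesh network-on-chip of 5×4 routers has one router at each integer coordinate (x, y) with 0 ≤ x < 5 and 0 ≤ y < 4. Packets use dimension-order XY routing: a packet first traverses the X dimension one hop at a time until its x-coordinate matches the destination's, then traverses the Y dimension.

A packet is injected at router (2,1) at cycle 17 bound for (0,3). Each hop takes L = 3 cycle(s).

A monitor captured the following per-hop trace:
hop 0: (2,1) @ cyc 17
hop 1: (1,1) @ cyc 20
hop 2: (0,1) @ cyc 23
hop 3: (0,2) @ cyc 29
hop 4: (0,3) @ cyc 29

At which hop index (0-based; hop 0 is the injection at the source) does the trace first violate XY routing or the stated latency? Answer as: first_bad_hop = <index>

hop 1: step (-1,+0), +3 cyc — ok
hop 2: step (-1,+0), +3 cyc — ok
hop 3: step (+0,+1), +6 cyc — BAD: Δcyc=6≠L

first_bad_hop = 3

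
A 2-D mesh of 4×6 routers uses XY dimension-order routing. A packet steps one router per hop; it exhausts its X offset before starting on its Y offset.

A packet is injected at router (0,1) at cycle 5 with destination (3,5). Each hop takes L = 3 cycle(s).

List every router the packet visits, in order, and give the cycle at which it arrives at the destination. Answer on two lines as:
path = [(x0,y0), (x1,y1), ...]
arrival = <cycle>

path = [(0,1), (1,1), (2,1), (3,1), (3,2), (3,3), (3,4), (3,5)]
arrival = 26

[0] x=0 y=1 t=5
[1] x=1 y=1 t=8 →E
[2] x=2 y=1 t=11 →E
[3] x=3 y=1 t=14 →E
[4] x=3 y=2 t=17 →N
[5] x=3 y=3 t=20 →N
[6] x=3 y=4 t=23 →N
[7] x=3 y=5 t=26 →N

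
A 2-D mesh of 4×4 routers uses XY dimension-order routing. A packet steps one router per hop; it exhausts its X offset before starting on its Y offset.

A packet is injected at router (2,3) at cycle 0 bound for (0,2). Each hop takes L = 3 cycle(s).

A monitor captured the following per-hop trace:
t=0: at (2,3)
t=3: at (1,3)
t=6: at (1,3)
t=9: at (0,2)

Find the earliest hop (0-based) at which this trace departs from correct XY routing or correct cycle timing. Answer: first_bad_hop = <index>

first_bad_hop = 2

  1: Δx=-1 Δy=+0 Δt=3 [ok]
  2: Δx=+0 Δy=+0 Δt=3 [BAD: non-unit step]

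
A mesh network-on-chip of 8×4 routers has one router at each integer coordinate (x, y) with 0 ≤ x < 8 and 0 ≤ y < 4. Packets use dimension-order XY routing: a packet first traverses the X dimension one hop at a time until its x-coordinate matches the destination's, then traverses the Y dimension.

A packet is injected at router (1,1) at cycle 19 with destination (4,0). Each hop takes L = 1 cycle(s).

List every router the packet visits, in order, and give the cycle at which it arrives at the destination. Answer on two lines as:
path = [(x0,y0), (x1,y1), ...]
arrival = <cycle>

path = [(1,1), (2,1), (3,1), (4,1), (4,0)]
arrival = 23

t=19: at (1,1)
t=20: at (2,1) after E
t=21: at (3,1) after E
t=22: at (4,1) after E
t=23: at (4,0) after S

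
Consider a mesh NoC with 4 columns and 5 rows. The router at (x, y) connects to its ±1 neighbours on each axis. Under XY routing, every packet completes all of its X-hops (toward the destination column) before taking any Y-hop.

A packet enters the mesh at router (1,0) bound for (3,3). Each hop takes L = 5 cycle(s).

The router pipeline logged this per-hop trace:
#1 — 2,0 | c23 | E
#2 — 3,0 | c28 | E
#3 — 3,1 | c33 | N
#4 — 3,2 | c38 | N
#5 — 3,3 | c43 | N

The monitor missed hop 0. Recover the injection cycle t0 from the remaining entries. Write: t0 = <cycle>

t0 = 18

At hop 1 the cycle is 23; in general cyc_k = t0 + kL.
Subtract one hop: t0 = 23 − 5 = 18.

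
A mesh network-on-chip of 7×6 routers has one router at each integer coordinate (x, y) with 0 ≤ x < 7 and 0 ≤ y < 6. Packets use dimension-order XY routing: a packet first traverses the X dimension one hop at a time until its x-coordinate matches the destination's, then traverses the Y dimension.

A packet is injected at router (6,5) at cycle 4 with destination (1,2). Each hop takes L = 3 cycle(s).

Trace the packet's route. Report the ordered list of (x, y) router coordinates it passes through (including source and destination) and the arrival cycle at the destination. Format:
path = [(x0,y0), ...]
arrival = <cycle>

path = [(6,5), (5,5), (4,5), (3,5), (2,5), (1,5), (1,4), (1,3), (1,2)]
arrival = 28

t=4: at (6,5)
t=7: at (5,5) after W
t=10: at (4,5) after W
t=13: at (3,5) after W
t=16: at (2,5) after W
t=19: at (1,5) after W
t=22: at (1,4) after S
t=25: at (1,3) after S
t=28: at (1,2) after S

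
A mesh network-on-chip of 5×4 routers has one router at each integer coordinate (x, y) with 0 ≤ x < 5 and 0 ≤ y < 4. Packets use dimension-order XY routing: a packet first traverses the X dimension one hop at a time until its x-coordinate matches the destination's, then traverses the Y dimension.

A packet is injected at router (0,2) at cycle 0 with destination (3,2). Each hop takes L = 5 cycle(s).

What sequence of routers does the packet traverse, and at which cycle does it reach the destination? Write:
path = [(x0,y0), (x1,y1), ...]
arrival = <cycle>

path = [(0,2), (1,2), (2,2), (3,2)]
arrival = 15

t=0: at (0,2)
t=5: at (1,2) after E
t=10: at (2,2) after E
t=15: at (3,2) after E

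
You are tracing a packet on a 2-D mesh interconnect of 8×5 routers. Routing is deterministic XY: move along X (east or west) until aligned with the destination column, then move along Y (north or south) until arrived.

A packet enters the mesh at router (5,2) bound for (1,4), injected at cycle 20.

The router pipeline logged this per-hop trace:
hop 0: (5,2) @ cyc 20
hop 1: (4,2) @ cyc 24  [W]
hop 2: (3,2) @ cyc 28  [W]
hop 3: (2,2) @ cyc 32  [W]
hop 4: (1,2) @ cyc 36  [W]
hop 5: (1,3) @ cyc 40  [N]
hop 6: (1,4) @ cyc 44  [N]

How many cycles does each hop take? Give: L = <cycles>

cyc[1] − cyc[0] = 24 − 20 = 4.
One hop costs L cycles, so L = 4.

L = 4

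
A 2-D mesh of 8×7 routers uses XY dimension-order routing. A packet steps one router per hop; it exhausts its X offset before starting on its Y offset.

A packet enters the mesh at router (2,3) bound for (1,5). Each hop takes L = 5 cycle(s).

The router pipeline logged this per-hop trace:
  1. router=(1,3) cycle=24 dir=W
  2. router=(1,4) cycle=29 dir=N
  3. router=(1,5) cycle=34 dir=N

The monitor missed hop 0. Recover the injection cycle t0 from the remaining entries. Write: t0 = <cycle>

t0 = 19

cyc[1] = 24 and cyc[k] = t0 + k·L for every k.
Therefore t0 = 24 − L = 19.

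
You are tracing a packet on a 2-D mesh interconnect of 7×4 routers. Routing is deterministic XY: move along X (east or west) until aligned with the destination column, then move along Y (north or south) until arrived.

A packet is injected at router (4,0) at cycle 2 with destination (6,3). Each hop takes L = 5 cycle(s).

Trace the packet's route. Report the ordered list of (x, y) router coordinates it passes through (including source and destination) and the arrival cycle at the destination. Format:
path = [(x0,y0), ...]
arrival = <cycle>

hop 0: (4,0) @ cyc 2
hop 1: (5,0) @ cyc 7  [E]
hop 2: (6,0) @ cyc 12  [E]
hop 3: (6,1) @ cyc 17  [N]
hop 4: (6,2) @ cyc 22  [N]
hop 5: (6,3) @ cyc 27  [N]

path = [(4,0), (5,0), (6,0), (6,1), (6,2), (6,3)]
arrival = 27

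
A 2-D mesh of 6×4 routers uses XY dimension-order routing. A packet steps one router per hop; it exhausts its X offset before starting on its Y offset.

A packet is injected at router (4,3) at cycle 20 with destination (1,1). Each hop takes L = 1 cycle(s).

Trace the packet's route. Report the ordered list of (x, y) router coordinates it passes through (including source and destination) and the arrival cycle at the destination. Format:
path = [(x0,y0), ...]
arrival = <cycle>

path = [(4,3), (3,3), (2,3), (1,3), (1,2), (1,1)]
arrival = 25

#0 — 4,3 | c20
#1 — 3,3 | c21 | W
#2 — 2,3 | c22 | W
#3 — 1,3 | c23 | W
#4 — 1,2 | c24 | S
#5 — 1,1 | c25 | S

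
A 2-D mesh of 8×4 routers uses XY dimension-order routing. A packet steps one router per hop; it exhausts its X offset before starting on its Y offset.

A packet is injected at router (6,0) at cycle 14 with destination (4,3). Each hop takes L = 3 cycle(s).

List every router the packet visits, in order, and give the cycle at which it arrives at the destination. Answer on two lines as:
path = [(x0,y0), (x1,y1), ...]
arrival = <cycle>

[0] x=6 y=0 t=14
[1] x=5 y=0 t=17 →W
[2] x=4 y=0 t=20 →W
[3] x=4 y=1 t=23 →N
[4] x=4 y=2 t=26 →N
[5] x=4 y=3 t=29 →N

path = [(6,0), (5,0), (4,0), (4,1), (4,2), (4,3)]
arrival = 29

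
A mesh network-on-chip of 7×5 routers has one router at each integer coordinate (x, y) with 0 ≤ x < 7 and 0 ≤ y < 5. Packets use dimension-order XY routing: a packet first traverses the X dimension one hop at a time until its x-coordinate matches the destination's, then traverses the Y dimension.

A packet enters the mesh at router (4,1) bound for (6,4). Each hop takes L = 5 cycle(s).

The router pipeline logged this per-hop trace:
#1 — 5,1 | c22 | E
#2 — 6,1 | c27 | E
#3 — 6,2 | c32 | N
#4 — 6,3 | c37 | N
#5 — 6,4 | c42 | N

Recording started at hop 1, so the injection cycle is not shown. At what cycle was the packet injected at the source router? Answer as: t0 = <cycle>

t0 = 17

Hop 1 reached at cycle 22; hop k is at t0 + k·L.
t0 = cyc[1] − L = 22 − 5 = 17.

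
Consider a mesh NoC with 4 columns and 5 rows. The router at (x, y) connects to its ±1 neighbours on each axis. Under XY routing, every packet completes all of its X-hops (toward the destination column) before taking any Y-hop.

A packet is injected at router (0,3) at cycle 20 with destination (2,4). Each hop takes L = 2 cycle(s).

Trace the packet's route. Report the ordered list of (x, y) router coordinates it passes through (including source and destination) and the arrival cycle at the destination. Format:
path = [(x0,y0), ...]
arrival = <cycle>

path = [(0,3), (1,3), (2,3), (2,4)]
arrival = 26

[0] x=0 y=3 t=20
[1] x=1 y=3 t=22 →E
[2] x=2 y=3 t=24 →E
[3] x=2 y=4 t=26 →N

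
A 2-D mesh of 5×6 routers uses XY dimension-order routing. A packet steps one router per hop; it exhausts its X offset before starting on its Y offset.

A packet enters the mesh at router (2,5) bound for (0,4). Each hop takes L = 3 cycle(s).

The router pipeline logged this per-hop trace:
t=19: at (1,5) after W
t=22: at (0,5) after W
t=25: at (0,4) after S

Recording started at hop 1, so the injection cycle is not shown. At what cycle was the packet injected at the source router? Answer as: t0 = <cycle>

t0 = 16

Hop 1 reached at cycle 19; hop k is at t0 + k·L.
t0 = cyc[1] − L = 19 − 3 = 16.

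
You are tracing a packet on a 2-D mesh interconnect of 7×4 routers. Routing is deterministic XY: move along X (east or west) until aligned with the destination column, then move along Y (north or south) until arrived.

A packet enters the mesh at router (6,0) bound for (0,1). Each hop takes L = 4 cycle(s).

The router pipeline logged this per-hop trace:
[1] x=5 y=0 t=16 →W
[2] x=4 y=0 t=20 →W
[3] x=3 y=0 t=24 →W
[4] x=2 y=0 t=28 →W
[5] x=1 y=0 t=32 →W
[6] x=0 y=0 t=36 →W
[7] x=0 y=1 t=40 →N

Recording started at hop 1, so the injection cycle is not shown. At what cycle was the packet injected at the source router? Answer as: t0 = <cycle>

t0 = 12

At hop 1 the cycle is 16; in general cyc_k = t0 + kL.
Subtract one hop: t0 = 16 − 4 = 12.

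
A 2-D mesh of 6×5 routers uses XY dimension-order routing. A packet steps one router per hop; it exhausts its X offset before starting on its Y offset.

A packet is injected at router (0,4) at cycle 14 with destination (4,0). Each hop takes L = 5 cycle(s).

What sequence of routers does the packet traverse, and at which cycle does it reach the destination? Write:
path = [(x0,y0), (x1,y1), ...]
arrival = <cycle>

#0 — 0,4 | c14
#1 — 1,4 | c19 | E
#2 — 2,4 | c24 | E
#3 — 3,4 | c29 | E
#4 — 4,4 | c34 | E
#5 — 4,3 | c39 | S
#6 — 4,2 | c44 | S
#7 — 4,1 | c49 | S
#8 — 4,0 | c54 | S

path = [(0,4), (1,4), (2,4), (3,4), (4,4), (4,3), (4,2), (4,1), (4,0)]
arrival = 54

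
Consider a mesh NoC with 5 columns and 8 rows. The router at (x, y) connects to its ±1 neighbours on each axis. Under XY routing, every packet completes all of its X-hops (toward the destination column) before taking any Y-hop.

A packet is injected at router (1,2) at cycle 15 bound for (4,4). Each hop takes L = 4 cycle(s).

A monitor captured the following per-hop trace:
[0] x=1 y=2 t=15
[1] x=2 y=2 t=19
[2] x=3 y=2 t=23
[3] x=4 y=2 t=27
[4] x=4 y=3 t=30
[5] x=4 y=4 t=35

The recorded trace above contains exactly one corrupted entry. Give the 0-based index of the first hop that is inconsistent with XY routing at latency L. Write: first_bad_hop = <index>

[1] (+1,+0) / 4c ⇒ ok
[2] (+1,+0) / 4c ⇒ ok
[3] (+1,+0) / 4c ⇒ ok
[4] (+0,+1) / 3c ⇒ BAD: Δcyc=3≠L

first_bad_hop = 4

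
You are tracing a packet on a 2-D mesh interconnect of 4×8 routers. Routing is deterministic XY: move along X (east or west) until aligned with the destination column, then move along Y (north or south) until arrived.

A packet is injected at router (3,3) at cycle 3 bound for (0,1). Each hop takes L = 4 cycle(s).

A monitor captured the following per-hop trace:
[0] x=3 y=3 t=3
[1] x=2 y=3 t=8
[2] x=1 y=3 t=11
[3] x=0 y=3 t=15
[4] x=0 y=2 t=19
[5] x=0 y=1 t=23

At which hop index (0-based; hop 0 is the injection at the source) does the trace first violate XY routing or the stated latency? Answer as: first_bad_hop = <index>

first_bad_hop = 1

check 1→ d=(-1,0) cyc+5: BAD: Δcyc=5≠L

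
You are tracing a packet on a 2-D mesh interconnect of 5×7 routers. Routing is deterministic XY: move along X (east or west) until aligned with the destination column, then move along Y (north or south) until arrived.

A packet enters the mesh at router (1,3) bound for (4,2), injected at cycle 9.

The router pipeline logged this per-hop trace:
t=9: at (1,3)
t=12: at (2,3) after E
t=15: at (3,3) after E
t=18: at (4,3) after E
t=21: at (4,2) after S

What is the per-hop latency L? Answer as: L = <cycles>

From hop 0 (9) to hop 1 (12): +3 cycles.
Each hop adds L, hence L = 3.

L = 3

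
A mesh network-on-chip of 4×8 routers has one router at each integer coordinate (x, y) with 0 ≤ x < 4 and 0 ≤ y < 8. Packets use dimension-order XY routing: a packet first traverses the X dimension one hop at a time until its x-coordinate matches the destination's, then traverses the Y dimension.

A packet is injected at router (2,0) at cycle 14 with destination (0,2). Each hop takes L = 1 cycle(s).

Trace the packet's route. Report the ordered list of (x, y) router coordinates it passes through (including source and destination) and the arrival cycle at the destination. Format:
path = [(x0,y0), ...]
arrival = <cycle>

#0 — 2,0 | c14
#1 — 1,0 | c15 | W
#2 — 0,0 | c16 | W
#3 — 0,1 | c17 | N
#4 — 0,2 | c18 | N

path = [(2,0), (1,0), (0,0), (0,1), (0,2)]
arrival = 18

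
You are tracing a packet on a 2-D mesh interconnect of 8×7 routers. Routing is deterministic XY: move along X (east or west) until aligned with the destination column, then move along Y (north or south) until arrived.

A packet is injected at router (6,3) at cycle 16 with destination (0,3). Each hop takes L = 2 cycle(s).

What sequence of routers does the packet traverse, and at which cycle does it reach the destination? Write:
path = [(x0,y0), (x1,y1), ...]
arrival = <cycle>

t=16: at (6,3)
t=18: at (5,3) after W
t=20: at (4,3) after W
t=22: at (3,3) after W
t=24: at (2,3) after W
t=26: at (1,3) after W
t=28: at (0,3) after W

path = [(6,3), (5,3), (4,3), (3,3), (2,3), (1,3), (0,3)]
arrival = 28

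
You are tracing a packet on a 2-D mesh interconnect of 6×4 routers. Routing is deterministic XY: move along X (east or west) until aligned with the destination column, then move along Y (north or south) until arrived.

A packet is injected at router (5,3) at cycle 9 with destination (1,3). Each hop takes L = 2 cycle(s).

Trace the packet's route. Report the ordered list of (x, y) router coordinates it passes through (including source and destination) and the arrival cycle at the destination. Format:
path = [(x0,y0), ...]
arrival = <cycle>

path = [(5,3), (4,3), (3,3), (2,3), (1,3)]
arrival = 17

t=9: at (5,3)
t=11: at (4,3) after W
t=13: at (3,3) after W
t=15: at (2,3) after W
t=17: at (1,3) after W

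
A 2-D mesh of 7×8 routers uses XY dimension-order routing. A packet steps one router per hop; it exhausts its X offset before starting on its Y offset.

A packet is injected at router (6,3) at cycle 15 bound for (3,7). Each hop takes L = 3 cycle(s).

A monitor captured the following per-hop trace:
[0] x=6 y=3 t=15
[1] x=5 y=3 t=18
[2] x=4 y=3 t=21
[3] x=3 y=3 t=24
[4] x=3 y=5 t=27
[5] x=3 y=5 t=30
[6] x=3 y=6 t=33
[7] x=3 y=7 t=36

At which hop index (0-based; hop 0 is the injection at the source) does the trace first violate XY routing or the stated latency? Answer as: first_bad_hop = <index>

[1] (-1,+0) / 3c ⇒ ok
[2] (-1,+0) / 3c ⇒ ok
[3] (-1,+0) / 3c ⇒ ok
[4] (+0,+2) / 3c ⇒ BAD: non-unit step

first_bad_hop = 4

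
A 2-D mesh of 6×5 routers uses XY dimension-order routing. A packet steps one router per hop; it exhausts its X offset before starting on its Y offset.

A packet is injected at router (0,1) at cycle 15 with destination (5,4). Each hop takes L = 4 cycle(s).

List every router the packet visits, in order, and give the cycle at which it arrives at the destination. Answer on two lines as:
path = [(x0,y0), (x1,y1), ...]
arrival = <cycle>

hop 0: (0,1) @ cyc 15
hop 1: (1,1) @ cyc 19  [E]
hop 2: (2,1) @ cyc 23  [E]
hop 3: (3,1) @ cyc 27  [E]
hop 4: (4,1) @ cyc 31  [E]
hop 5: (5,1) @ cyc 35  [E]
hop 6: (5,2) @ cyc 39  [N]
hop 7: (5,3) @ cyc 43  [N]
hop 8: (5,4) @ cyc 47  [N]

path = [(0,1), (1,1), (2,1), (3,1), (4,1), (5,1), (5,2), (5,3), (5,4)]
arrival = 47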